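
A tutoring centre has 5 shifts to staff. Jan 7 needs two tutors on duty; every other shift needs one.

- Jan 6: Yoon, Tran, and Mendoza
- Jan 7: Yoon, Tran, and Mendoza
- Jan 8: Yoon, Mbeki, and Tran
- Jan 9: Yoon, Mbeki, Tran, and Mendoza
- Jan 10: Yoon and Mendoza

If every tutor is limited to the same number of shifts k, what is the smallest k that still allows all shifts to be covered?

2

With 4 tutors and 6 worker-slots to fill, someone must work at least ⌈6/4⌉ = 2 shifts, so k ≥ 2.
k = 2 works: Jan 6→Yoon, Jan 7→Tran+Mendoza, Jan 8→Mbeki, Jan 9→Mbeki, Jan 10→Yoon.
Loads: Yoon 2, Mbeki 2, Tran 1, Mendoza 1 — all ≤ 2.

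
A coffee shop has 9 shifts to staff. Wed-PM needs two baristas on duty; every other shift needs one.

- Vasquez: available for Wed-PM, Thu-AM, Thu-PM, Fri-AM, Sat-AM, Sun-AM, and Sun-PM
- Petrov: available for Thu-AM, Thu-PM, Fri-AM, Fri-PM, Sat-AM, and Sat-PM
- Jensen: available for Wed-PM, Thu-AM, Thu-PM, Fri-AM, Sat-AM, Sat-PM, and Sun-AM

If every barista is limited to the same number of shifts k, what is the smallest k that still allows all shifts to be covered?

4

With 3 baristas and 10 worker-slots to fill, someone must work at least ⌈10/3⌉ = 4 shifts, so k ≥ 4.
k = 4 works: Wed-PM→Vasquez+Jensen, Thu-AM→Vasquez, Thu-PM→Petrov, Fri-AM→Petrov, Fri-PM→Petrov, Sat-AM→Jensen, Sat-PM→Petrov, Sun-AM→Vasquez, Sun-PM→Vasquez.
Loads: Vasquez 4, Petrov 4, Jensen 2 — all ≤ 4.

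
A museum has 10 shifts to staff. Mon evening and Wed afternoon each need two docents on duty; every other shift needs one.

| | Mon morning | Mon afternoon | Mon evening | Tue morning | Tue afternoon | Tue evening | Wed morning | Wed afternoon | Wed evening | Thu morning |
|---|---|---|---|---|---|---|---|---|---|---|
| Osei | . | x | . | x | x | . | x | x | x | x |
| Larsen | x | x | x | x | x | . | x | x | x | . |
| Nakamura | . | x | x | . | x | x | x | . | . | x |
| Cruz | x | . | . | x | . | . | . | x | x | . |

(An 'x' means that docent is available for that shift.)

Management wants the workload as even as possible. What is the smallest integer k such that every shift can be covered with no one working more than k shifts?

With 4 docents and 12 worker-slots to fill, someone must work at least ⌈12/4⌉ = 3 shifts, so k ≥ 3.
k = 3 works: Mon morning→Larsen, Mon afternoon→Osei, Mon evening→Larsen+Nakamura, Tue morning→Cruz, Tue afternoon→Osei, Tue evening→Nakamura, Wed morning→Nakamura, Wed afternoon→Larsen+Cruz, Wed evening→Cruz, Thu morning→Osei.
Loads: Osei 3, Larsen 3, Nakamura 3, Cruz 3 — all ≤ 3.

3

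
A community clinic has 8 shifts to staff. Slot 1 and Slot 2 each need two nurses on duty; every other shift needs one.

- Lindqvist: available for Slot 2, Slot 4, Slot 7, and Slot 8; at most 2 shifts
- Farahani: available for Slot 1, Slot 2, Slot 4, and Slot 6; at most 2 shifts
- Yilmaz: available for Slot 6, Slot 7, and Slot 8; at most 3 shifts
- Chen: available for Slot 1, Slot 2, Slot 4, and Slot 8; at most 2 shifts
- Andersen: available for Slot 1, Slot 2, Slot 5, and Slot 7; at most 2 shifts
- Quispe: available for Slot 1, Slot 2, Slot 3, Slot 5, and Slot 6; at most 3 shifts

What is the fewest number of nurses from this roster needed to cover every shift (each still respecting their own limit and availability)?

4

10 slots to fill and no one can take more than 3, so at least ⌈10/3⌉ = 4 nurses are needed.
Lindqvist, Farahani, Yilmaz, and Quispe alone can cover everything: Slot 1→Farahani+Quispe, Slot 2→Lindqvist+Farahani, Slot 3→Quispe, Slot 4→Lindqvist, Slot 5→Quispe, Slot 6→Yilmaz, Slot 7→Yilmaz, Slot 8→Yilmaz.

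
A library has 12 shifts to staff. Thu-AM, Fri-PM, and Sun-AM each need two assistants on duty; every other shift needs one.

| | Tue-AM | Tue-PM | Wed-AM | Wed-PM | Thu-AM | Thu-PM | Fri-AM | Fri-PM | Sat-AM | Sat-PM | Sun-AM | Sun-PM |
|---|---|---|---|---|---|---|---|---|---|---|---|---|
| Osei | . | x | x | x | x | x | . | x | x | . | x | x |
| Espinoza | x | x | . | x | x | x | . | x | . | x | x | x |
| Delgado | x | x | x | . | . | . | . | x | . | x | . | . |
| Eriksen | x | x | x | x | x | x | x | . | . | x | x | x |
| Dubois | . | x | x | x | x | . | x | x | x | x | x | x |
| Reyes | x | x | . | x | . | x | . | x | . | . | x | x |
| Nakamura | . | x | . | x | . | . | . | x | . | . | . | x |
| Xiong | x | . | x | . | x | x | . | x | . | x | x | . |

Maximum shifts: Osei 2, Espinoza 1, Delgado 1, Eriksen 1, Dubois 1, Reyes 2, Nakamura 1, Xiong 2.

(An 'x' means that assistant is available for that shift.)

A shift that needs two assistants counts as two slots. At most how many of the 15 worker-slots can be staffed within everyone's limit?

11

Total capacity across all assistants is 2+1+1+1+1+2+1+2 = 11, and 15 slots are needed, so at most 11 can be filled.
An assignment achieving 11: Tue-AM→Espinoza, Wed-AM→Osei, Wed-PM→Reyes, Thu-AM→Dubois+Xiong, Thu-PM→Reyes, Fri-AM→Eriksen, Sat-AM→Osei, Sat-PM→Delgado, Sun-AM→Xiong, Sun-PM→Nakamura.
Loads: Osei 2/2, Espinoza 1/1, Delgado 1/1, Eriksen 1/1, Dubois 1/1, Reyes 2/2, Nakamura 1/1, Xiong 2/2.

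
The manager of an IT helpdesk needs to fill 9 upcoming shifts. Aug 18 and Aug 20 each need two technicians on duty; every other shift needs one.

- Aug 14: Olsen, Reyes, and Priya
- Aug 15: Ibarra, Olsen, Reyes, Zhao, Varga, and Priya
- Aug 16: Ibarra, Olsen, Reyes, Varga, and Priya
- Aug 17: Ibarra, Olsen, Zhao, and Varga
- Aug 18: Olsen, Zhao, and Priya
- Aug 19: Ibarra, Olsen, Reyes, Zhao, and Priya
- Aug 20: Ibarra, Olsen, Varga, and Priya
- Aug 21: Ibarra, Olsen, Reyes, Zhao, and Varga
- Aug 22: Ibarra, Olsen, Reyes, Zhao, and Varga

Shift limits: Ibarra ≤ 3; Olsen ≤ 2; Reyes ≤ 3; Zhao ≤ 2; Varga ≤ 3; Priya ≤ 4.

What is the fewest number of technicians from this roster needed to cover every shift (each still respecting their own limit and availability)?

4

11 slots to fill and no one can take more than 4, so at least ⌈11/4⌉ = 3 technicians are needed.
Any 3 technicians together have capacity at most 4+3+3 = 10 < 11 slots, so 3 can never suffice.
Ibarra, Olsen, Reyes, and Priya alone can cover everything: Aug 14→Olsen, Aug 15→Reyes, Aug 16→Reyes, Aug 17→Ibarra, Aug 18→Olsen+Priya, Aug 19→Priya, Aug 20→Ibarra+Priya, Aug 21→Ibarra, Aug 22→Reyes.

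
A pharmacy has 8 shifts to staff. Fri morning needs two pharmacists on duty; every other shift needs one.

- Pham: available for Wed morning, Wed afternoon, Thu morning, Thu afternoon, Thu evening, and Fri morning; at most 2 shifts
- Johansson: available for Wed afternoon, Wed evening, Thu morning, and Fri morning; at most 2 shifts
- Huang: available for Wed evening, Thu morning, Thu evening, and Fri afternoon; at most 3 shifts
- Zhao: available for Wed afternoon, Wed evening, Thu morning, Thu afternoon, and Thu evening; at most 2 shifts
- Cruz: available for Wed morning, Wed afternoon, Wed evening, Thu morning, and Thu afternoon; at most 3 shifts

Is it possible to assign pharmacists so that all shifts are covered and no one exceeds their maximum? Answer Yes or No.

Yes

Fri morning can only be covered by Pham and Johansson, so that assignment is forced.
Fri afternoon can only be covered by Huang, so that assignment is forced.
One valid schedule: Wed morning→Pham, Wed afternoon→Johansson, Wed evening→Huang, Thu morning→Zhao, Thu afternoon→Zhao, Thu evening→Huang, Fri morning→Pham+Johansson, Fri afternoon→Huang.
Loads: Pham 2/2, Johansson 2/2, Huang 3/3, Zhao 2/2, Cruz 0/3 — all within limits.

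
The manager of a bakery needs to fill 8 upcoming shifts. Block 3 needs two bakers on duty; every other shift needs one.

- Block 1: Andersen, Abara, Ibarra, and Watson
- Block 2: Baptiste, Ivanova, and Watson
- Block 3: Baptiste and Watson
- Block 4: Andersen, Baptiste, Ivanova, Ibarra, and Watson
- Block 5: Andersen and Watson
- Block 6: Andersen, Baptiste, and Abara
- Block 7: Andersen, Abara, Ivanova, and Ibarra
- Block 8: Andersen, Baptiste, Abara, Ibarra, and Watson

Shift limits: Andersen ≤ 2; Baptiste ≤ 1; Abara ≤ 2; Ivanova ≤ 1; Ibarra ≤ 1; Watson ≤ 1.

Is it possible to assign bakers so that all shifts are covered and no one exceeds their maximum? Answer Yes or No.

No

Total capacity is 2+1+2+1+1+1 = 8 but 9 worker-slots are needed — infeasible.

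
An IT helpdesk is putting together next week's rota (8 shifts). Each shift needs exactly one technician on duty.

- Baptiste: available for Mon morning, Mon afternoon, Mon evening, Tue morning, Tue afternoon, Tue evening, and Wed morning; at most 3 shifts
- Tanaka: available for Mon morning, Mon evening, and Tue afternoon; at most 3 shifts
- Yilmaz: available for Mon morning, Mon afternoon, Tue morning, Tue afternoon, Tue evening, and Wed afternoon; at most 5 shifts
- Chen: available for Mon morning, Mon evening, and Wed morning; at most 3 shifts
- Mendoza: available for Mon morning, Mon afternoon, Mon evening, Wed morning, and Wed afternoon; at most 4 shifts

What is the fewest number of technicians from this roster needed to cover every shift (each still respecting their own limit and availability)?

2

8 slots to fill and no one can take more than 5, so at least ⌈8/5⌉ = 2 technicians are needed.
Baptiste and Yilmaz alone can cover everything: Mon morning→Baptiste, Mon afternoon→Yilmaz, Mon evening→Baptiste, Tue morning→Yilmaz, Tue afternoon→Yilmaz, Tue evening→Yilmaz, Wed morning→Baptiste, Wed afternoon→Yilmaz.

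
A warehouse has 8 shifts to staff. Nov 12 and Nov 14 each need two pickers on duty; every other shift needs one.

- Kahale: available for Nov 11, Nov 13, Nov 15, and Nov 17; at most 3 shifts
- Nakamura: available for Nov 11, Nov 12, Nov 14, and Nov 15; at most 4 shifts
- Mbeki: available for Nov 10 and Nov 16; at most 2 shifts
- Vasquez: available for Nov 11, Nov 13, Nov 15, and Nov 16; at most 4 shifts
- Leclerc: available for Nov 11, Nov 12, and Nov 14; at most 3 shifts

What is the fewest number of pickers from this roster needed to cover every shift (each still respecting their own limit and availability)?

4

10 slots to fill and no one can take more than 4, so at least ⌈10/4⌉ = 3 pickers are needed.
Shifts {Nov 10, Nov 12, Nov 13} need 4 slots, but among the pickers available for them (Kahale, Nakamura, Mbeki, Vasquez, and Leclerc) any 3 together supply at most 3. So 3 pickers are not enough.
Kahale, Nakamura, Mbeki, and Leclerc alone can cover everything: Nov 10→Mbeki, Nov 11→Nakamura, Nov 12→Nakamura+Leclerc, Nov 13→Kahale, Nov 14→Nakamura+Leclerc, Nov 15→Kahale, Nov 16→Mbeki, Nov 17→Kahale.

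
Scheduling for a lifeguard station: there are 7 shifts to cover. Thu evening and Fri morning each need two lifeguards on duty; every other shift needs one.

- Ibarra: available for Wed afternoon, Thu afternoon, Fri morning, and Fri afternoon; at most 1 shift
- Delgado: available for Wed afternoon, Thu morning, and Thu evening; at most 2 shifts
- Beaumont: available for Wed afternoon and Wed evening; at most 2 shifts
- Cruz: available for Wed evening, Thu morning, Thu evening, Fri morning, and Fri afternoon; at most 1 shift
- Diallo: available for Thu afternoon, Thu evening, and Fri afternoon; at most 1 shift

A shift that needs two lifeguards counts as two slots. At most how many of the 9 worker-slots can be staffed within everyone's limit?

7

Total capacity across all lifeguards is 1+2+2+1+1 = 7, and 9 slots are needed, so at most 7 can be filled.
An assignment achieving 7: Wed afternoon→Beaumont, Wed evening→Beaumont, Thu morning→Delgado, Thu afternoon→Ibarra, Thu evening→Delgado+Diallo, Fri morning→Cruz.
Loads: Ibarra 1/1, Delgado 2/2, Beaumont 2/2, Cruz 1/1, Diallo 1/1.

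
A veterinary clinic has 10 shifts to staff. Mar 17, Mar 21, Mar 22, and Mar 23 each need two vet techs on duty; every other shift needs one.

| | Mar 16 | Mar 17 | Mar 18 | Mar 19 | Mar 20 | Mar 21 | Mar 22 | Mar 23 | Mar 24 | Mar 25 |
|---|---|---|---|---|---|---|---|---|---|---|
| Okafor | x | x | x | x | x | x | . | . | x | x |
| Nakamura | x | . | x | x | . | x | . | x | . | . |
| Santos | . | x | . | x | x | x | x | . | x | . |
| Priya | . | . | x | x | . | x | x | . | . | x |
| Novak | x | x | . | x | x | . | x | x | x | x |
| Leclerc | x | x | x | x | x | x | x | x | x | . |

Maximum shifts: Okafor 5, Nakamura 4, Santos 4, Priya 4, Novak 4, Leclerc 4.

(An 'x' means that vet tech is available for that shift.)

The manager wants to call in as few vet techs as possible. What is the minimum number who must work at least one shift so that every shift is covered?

4

14 slots to fill and no one can take more than 5, so at least ⌈14/5⌉ = 3 vet techs are needed.
Any 3 vet techs together have capacity at most 5+4+4 = 13 < 14 slots, so 3 can never suffice.
Okafor, Nakamura, Santos, and Novak alone can cover everything: Mar 16→Okafor, Mar 17→Okafor+Santos, Mar 18→Okafor, Mar 19→Nakamura, Mar 20→Okafor, Mar 21→Nakamura+Santos, Mar 22→Santos+Novak, Mar 23→Nakamura+Novak, Mar 24→Santos, Mar 25→Okafor.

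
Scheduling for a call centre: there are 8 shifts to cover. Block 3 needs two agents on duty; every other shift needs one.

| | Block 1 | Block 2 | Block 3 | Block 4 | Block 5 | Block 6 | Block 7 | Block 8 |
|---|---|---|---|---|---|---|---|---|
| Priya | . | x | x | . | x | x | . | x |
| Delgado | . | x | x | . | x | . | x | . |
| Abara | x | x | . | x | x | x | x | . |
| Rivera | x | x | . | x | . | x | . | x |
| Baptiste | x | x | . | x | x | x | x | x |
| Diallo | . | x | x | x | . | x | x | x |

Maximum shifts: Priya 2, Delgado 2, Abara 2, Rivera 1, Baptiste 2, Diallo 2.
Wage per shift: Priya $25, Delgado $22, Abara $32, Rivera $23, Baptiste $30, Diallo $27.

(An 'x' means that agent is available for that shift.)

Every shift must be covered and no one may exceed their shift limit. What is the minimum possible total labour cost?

$231

Picking the cheapest available agent for each shift independently would cost $205, but that ignores the shift limits.
An optimal schedule: Block 1→Rivera, Block 2→Baptiste, Block 3→Delgado+Priya, Block 4→Diallo, Block 5→Delgado, Block 6→Baptiste, Block 7→Diallo, Block 8→Priya.
Total: 23 + 30 + 22 + 25 + 27 + 22 + 30 + 27 + 25 = $231.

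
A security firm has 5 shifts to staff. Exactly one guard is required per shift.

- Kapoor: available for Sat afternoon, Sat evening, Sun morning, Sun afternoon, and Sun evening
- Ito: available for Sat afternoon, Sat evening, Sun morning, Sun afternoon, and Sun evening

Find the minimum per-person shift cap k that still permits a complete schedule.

3

With 2 guards and 5 worker-slots to fill, someone must work at least ⌈5/2⌉ = 3 shifts, so k ≥ 3.
k = 3 works: Sat afternoon→Kapoor, Sat evening→Kapoor, Sun morning→Kapoor, Sun afternoon→Ito, Sun evening→Ito.
Loads: Kapoor 3, Ito 2 — all ≤ 3.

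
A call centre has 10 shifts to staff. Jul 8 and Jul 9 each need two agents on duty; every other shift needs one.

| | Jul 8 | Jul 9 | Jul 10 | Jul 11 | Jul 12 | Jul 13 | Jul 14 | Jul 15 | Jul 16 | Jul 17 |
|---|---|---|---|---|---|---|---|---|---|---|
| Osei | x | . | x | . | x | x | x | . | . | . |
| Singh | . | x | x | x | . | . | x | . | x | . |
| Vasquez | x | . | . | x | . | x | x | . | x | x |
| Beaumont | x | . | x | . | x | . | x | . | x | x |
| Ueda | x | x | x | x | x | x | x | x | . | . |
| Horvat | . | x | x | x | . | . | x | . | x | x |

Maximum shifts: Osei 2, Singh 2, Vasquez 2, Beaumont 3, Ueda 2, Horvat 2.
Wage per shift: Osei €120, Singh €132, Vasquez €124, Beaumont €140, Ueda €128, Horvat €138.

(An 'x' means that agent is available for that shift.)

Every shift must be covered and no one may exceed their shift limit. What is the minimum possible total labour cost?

Jul 15 can only be covered by Ueda, so that assignment is forced.
Picking the cheapest available agent for each shift independently would cost €1484, but that ignores the shift limits.
An optimal schedule: Jul 8→Vasquez+Beaumont, Jul 9→Ueda+Singh, Jul 10→Horvat, Jul 11→Singh, Jul 12→Osei, Jul 13→Osei, Jul 14→Beaumont, Jul 15→Ueda, Jul 16→Horvat, Jul 17→Vasquez.
Total: 124 + 140 + 128 + 132 + 138 + 132 + 120 + 120 + 140 + 128 + 138 + 124 = €1564.

€1564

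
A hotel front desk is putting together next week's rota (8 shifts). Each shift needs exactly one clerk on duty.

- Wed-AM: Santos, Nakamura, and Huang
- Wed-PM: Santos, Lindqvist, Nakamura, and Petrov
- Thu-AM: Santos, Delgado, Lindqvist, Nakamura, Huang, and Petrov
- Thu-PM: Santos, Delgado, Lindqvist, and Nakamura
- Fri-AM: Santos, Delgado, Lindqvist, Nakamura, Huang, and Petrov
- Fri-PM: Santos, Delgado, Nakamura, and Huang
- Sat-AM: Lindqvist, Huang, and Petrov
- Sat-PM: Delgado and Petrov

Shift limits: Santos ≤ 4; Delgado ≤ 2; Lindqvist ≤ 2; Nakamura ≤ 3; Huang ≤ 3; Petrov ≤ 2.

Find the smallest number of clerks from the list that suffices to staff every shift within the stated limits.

3

8 slots to fill and no one can take more than 4, so at least ⌈8/4⌉ = 2 clerks are needed.
Any 2 clerks together have capacity at most 4+3 = 7 < 8 slots, so 2 can never suffice.
Santos, Delgado, and Lindqvist alone can cover everything: Wed-AM→Santos, Wed-PM→Santos, Thu-AM→Santos, Thu-PM→Delgado, Fri-AM→Lindqvist, Fri-PM→Santos, Sat-AM→Lindqvist, Sat-PM→Delgado.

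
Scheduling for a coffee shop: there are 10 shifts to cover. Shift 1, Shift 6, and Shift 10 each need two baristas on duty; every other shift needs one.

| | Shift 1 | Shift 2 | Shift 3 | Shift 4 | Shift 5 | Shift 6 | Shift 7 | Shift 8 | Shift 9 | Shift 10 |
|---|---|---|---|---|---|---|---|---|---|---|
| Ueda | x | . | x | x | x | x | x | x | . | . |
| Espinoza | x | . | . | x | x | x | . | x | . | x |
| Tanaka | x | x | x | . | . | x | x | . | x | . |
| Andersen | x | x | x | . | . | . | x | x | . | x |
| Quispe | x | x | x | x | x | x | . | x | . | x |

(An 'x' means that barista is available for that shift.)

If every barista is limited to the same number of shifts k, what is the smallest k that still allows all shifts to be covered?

3

With 5 baristas and 13 worker-slots to fill, someone must work at least ⌈13/5⌉ = 3 shifts, so k ≥ 3.
k = 3 works: Shift 1→Andersen+Quispe, Shift 2→Tanaka, Shift 3→Tanaka, Shift 4→Ueda, Shift 5→Ueda, Shift 6→Espinoza+Quispe, Shift 7→Ueda, Shift 8→Espinoza, Shift 9→Tanaka, Shift 10→Espinoza+Andersen.
Loads: Ueda 3, Espinoza 3, Tanaka 3, Andersen 2, Quispe 2 — all ≤ 3.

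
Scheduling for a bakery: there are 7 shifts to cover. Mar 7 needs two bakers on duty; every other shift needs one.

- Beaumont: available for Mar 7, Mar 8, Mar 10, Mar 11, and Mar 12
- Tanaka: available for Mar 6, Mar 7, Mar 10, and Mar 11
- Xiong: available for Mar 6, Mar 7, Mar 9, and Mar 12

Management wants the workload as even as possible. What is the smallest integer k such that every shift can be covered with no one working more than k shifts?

With 3 bakers and 8 worker-slots to fill, someone must work at least ⌈8/3⌉ = 3 shifts, so k ≥ 3.
k = 3 works: Mar 6→Tanaka, Mar 7→Tanaka+Xiong, Mar 8→Beaumont, Mar 9→Xiong, Mar 10→Beaumont, Mar 11→Beaumont, Mar 12→Xiong.
Loads: Beaumont 3, Tanaka 2, Xiong 3 — all ≤ 3.

3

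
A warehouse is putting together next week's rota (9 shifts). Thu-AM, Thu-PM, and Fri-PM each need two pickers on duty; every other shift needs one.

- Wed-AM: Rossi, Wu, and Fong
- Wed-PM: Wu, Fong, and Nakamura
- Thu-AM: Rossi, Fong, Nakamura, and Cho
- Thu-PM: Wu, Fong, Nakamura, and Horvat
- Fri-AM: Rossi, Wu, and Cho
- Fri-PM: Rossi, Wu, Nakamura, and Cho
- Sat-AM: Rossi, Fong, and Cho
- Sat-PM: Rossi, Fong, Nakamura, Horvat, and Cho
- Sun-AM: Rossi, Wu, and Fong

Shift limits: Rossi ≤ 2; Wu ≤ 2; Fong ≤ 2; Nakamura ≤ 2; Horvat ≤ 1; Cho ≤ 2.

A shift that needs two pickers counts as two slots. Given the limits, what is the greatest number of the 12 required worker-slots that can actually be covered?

11

Total capacity across all pickers is 2+2+2+2+1+2 = 11, and 12 slots are needed, so at most 11 can be filled.
An assignment achieving 11: Wed-AM→Rossi, Wed-PM→Wu, Thu-AM→Fong+Nakamura, Thu-PM→Nakamura+Horvat, Fri-AM→Rossi, Fri-PM→Cho, Sat-AM→Fong, Sat-PM→Cho, Sun-AM→Wu.
Loads: Rossi 2/2, Wu 2/2, Fong 2/2, Nakamura 2/2, Horvat 1/1, Cho 2/2.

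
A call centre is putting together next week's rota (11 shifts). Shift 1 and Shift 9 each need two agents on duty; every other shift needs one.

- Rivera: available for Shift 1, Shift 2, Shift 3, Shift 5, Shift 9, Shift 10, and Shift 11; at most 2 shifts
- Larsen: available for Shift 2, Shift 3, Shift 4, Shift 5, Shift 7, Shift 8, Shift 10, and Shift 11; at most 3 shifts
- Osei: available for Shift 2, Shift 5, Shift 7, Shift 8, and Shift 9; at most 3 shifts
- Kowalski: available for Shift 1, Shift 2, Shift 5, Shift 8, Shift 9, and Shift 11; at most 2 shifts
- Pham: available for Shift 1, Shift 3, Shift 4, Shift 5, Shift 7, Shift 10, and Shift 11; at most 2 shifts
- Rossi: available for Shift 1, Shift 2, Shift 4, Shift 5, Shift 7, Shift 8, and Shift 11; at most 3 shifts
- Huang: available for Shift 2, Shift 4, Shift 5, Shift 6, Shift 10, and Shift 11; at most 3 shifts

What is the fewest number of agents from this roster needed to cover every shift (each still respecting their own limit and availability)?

5

13 slots to fill and no one can take more than 3, so at least ⌈13/3⌉ = 5 agents are needed.
Rivera, Larsen, Osei, Kowalski, and Huang alone can cover everything: Shift 1→Rivera+Kowalski, Shift 2→Osei, Shift 3→Rivera, Shift 4→Larsen, Shift 5→Osei, Shift 6→Huang, Shift 7→Larsen, Shift 8→Larsen, Shift 9→Osei+Kowalski, Shift 10→Huang, Shift 11→Huang.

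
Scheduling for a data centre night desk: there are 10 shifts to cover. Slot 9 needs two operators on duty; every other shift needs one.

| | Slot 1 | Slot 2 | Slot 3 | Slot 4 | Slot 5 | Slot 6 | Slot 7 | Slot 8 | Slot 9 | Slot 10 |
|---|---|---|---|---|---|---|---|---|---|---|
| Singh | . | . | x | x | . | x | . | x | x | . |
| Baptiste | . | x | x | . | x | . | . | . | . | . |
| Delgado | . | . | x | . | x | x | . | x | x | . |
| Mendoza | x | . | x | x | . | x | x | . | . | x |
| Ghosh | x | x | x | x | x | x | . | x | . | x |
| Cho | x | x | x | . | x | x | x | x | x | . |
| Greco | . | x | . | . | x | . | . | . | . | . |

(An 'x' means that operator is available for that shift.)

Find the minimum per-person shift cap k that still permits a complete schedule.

2

With 7 operators and 11 worker-slots to fill, someone must work at least ⌈11/7⌉ = 2 shifts, so k ≥ 2.
k = 2 works: Slot 1→Ghosh, Slot 2→Baptiste, Slot 3→Cho, Slot 4→Singh, Slot 5→Baptiste, Slot 6→Ghosh, Slot 7→Mendoza, Slot 8→Delgado, Slot 9→Singh+Delgado, Slot 10→Mendoza.
Loads: Singh 2, Baptiste 2, Delgado 2, Mendoza 2, Ghosh 2, Cho 1, Greco 0 — all ≤ 2.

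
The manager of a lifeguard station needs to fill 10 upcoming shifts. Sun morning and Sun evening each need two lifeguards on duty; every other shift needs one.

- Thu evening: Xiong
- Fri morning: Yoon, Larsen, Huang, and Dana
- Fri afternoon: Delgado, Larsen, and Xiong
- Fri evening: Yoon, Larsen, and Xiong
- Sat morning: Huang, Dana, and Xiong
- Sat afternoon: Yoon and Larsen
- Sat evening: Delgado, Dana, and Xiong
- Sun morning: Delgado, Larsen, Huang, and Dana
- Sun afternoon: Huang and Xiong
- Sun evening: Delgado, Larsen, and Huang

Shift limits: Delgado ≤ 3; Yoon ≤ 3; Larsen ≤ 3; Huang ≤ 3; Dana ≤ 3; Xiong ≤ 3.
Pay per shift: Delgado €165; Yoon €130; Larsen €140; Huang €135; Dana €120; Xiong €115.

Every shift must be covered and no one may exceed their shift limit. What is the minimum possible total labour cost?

€1505

Thu evening can only be covered by Xiong, so that assignment is forced.
Picking the cheapest available lifeguard for each shift independently would cost €1470, but that ignores the shift limits.
An optimal schedule: Thu evening→Xiong, Fri morning→Yoon, Fri afternoon→Xiong, Fri evening→Yoon, Sat morning→Dana, Sat afternoon→Yoon, Sat evening→Dana, Sun morning→Dana+Huang, Sun afternoon→Xiong, Sun evening→Huang+Larsen.
Total: 115 + 130 + 115 + 130 + 120 + 130 + 120 + 120 + 135 + 115 + 135 + 140 = €1505.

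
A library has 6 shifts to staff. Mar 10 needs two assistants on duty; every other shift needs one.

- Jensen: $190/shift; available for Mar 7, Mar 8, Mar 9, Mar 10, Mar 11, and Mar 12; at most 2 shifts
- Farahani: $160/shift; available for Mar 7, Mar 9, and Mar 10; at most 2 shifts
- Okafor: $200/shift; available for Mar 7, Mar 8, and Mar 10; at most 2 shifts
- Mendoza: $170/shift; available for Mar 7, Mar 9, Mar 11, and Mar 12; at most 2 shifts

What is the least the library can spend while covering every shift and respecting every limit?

Picking the cheapest available assistant for each shift independently would cost $1200, but that ignores the shift limits.
An optimal schedule: Mar 7→Okafor, Mar 8→Jensen, Mar 9→Farahani, Mar 10→Farahani+Jensen, Mar 11→Mendoza, Mar 12→Mendoza.
Total: 200 + 190 + 160 + 160 + 190 + 170 + 170 = $1240.

$1240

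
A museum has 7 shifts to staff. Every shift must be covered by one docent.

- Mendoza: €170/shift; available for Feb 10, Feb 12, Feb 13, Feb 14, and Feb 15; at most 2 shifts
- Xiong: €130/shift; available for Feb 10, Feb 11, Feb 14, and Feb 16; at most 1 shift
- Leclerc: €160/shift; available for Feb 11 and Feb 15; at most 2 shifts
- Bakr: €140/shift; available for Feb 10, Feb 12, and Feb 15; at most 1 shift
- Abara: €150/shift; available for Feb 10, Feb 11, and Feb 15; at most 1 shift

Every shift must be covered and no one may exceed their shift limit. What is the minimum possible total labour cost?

Feb 13 can only be covered by Mendoza, so that assignment is forced.
Feb 16 can only be covered by Xiong, so that assignment is forced.
Picking the cheapest available docent for each shift independently would cost €970, but that ignores the shift limits.
An optimal schedule: Feb 10→Abara, Feb 11→Leclerc, Feb 12→Bakr, Feb 13→Mendoza, Feb 14→Mendoza, Feb 15→Leclerc, Feb 16→Xiong.
Total: 150 + 160 + 140 + 170 + 170 + 160 + 130 = €1080.

€1080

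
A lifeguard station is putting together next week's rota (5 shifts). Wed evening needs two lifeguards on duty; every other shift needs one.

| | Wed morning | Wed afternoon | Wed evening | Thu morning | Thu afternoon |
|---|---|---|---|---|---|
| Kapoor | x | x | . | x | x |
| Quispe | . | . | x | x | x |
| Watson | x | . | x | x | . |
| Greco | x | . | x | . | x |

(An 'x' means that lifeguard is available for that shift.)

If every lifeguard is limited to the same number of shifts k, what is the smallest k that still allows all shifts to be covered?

With 4 lifeguards and 6 worker-slots to fill, someone must work at least ⌈6/4⌉ = 2 shifts, so k ≥ 2.
k = 2 works: Wed morning→Kapoor, Wed afternoon→Kapoor, Wed evening→Quispe+Watson, Thu morning→Quispe, Thu afternoon→Greco.
Loads: Kapoor 2, Quispe 2, Watson 1, Greco 1 — all ≤ 2.

2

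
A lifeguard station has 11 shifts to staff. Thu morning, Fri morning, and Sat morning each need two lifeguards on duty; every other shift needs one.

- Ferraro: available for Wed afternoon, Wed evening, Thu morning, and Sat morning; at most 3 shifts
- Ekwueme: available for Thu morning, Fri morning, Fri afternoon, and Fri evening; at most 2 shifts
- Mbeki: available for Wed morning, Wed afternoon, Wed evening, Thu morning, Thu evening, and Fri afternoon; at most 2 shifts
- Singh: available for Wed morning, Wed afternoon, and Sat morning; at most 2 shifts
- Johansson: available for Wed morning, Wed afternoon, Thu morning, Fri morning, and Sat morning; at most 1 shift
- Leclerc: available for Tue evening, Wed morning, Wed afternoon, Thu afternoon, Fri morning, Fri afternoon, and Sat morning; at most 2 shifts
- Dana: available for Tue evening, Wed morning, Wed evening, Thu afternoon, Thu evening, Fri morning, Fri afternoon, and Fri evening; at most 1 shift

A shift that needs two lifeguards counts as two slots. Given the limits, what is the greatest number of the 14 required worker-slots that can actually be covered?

Total capacity across all lifeguards is 3+2+2+2+1+2+1 = 13, and 14 slots are needed, so at most 13 can be filled.
An assignment achieving 13: Tue evening→Leclerc, Wed morning→Singh, Wed evening→Ferraro, Thu morning→Ferraro+Ekwueme, Thu afternoon→Leclerc, Thu evening→Mbeki, Fri morning→Johansson+Dana, Fri afternoon→Mbeki, Fri evening→Ekwueme, Sat morning→Ferraro+Singh.
Loads: Ferraro 3/3, Ekwueme 2/2, Mbeki 2/2, Singh 2/2, Johansson 1/1, Leclerc 2/2, Dana 1/1.

13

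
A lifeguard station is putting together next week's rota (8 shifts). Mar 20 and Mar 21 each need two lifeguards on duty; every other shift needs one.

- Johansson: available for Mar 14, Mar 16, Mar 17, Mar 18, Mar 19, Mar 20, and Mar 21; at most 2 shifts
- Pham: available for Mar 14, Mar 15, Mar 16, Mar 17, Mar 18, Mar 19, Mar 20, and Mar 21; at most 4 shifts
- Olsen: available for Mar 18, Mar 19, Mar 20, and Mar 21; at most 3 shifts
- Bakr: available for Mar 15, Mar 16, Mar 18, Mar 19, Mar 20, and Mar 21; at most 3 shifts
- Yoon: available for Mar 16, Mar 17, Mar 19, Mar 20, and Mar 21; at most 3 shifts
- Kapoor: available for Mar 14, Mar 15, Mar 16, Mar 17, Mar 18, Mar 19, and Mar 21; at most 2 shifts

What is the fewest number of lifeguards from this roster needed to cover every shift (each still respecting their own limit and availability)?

3

10 slots to fill and no one can take more than 4, so at least ⌈10/4⌉ = 3 lifeguards are needed.
Pham, Olsen, and Bakr alone can cover everything: Mar 14→Pham, Mar 15→Pham, Mar 16→Pham, Mar 17→Pham, Mar 18→Olsen, Mar 19→Bakr, Mar 20→Olsen+Bakr, Mar 21→Olsen+Bakr.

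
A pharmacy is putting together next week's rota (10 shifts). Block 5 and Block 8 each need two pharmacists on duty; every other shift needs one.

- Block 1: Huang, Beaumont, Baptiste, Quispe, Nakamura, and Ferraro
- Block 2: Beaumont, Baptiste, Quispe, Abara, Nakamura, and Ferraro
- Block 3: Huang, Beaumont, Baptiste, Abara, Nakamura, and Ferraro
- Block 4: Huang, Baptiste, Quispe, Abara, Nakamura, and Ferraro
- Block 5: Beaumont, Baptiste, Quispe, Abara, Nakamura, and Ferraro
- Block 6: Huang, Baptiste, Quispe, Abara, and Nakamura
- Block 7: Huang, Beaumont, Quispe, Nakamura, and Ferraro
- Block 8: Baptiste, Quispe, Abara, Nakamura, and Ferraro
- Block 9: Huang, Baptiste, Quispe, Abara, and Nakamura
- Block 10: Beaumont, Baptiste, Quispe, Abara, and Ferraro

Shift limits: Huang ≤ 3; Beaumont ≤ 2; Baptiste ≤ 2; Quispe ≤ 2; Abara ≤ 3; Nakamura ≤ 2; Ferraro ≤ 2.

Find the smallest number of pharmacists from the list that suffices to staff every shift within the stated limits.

5

12 slots to fill and no one can take more than 3, so at least ⌈12/3⌉ = 4 pharmacists are needed.
Any 4 pharmacists together have capacity at most 3+3+2+2 = 10 < 12 slots, so 4 can never suffice.
Huang, Beaumont, Baptiste, Quispe, and Abara alone can cover everything: Block 1→Huang, Block 2→Beaumont, Block 3→Huang, Block 4→Baptiste, Block 5→Beaumont+Abara, Block 6→Quispe, Block 7→Huang, Block 8→Baptiste+Quispe, Block 9→Abara, Block 10→Abara.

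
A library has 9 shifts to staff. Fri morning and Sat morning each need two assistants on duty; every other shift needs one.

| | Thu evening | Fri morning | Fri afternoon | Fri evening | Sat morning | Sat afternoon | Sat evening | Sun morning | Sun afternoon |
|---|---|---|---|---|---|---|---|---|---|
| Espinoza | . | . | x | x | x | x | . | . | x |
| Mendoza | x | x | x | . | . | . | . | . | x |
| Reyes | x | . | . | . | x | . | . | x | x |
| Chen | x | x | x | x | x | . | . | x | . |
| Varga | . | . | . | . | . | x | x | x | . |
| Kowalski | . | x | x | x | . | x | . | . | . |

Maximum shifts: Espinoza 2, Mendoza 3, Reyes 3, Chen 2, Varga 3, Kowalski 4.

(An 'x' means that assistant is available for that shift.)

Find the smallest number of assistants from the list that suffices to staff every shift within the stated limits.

4

11 slots to fill and no one can take more than 4, so at least ⌈11/4⌉ = 3 assistants are needed.
Any 3 assistants together have capacity at most 4+3+3 = 10 < 11 slots, so 3 can never suffice.
Reyes, Chen, Varga, and Kowalski alone can cover everything: Thu evening→Reyes, Fri morning→Chen+Kowalski, Fri afternoon→Kowalski, Fri evening→Kowalski, Sat morning→Reyes+Chen, Sat afternoon→Varga, Sat evening→Varga, Sun morning→Varga, Sun afternoon→Reyes.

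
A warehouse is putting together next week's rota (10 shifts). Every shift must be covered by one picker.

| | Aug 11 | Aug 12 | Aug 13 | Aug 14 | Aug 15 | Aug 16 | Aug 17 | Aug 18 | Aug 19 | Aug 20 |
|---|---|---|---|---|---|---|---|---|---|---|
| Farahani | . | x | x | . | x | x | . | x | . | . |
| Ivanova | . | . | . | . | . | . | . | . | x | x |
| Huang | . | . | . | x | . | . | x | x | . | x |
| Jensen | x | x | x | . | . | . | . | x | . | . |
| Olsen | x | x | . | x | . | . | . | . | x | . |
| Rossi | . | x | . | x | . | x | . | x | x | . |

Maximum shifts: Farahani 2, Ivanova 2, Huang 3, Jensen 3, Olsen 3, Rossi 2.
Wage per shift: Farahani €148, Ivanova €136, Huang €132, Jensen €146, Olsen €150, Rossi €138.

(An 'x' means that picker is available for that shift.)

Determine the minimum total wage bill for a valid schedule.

Aug 15 can only be covered by Farahani, so that assignment is forced.
Aug 17 can only be covered by Huang, so that assignment is forced.
Picking the cheapest available picker for each shift independently would cost €1380, but that ignores the shift limits.
An optimal schedule: Aug 11→Jensen, Aug 12→Rossi, Aug 13→Jensen, Aug 14→Huang, Aug 15→Farahani, Aug 16→Rossi, Aug 17→Huang, Aug 18→Huang, Aug 19→Ivanova, Aug 20→Ivanova.
Total: 146 + 138 + 146 + 132 + 148 + 138 + 132 + 132 + 136 + 136 = €1384.

€1384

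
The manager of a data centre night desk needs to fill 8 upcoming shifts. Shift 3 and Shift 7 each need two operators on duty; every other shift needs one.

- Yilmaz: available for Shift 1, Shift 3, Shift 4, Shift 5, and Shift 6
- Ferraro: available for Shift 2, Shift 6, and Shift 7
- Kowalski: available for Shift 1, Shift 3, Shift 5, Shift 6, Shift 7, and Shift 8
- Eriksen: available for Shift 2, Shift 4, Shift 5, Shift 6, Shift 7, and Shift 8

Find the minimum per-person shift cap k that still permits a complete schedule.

With 4 operators and 10 worker-slots to fill, someone must work at least ⌈10/4⌉ = 3 shifts, so k ≥ 3.
k = 3 works: Shift 1→Yilmaz, Shift 2→Ferraro, Shift 3→Yilmaz+Kowalski, Shift 4→Yilmaz, Shift 5→Kowalski, Shift 6→Ferraro, Shift 7→Ferraro+Eriksen, Shift 8→Kowalski.
Loads: Yilmaz 3, Ferraro 3, Kowalski 3, Eriksen 1 — all ≤ 3.

3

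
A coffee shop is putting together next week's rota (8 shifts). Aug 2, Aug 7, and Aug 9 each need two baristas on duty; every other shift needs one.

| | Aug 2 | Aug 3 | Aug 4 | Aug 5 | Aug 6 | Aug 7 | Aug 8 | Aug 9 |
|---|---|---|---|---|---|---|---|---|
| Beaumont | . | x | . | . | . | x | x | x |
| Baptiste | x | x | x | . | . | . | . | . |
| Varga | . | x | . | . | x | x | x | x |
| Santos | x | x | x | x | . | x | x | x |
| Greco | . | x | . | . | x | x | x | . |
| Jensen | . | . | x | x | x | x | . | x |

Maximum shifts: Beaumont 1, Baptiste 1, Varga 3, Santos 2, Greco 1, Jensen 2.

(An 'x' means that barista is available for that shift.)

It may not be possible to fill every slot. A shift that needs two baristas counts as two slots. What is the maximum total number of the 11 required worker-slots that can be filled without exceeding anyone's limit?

10

Total capacity across all baristas is 1+1+3+2+1+2 = 10, and 11 slots are needed, so at most 10 can be filled.
An assignment achieving 10: Aug 2→Baptiste+Santos, Aug 3→Varga, Aug 4→Jensen, Aug 5→Santos, Aug 6→Varga, Aug 7→Greco, Aug 8→Beaumont, Aug 9→Varga+Jensen.
Loads: Beaumont 1/1, Baptiste 1/1, Varga 3/3, Santos 2/2, Greco 1/1, Jensen 2/2.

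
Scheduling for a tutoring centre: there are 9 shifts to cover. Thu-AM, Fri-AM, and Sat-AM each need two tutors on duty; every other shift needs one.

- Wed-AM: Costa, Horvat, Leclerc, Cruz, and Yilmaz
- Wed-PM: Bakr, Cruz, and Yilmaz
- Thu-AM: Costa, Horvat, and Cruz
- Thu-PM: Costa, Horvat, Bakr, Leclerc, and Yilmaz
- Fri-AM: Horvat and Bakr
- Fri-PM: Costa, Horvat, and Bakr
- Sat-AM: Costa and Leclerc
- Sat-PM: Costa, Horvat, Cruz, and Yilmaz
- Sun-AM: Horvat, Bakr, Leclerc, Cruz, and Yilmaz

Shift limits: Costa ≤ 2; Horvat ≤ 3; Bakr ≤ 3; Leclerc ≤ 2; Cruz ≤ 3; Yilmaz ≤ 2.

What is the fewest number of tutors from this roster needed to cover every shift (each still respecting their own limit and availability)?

12 slots to fill and no one can take more than 3, so at least ⌈12/3⌉ = 4 tutors are needed.
Any 4 tutors together have capacity at most 3+3+3+2 = 11 < 12 slots, so 4 can never suffice.
Costa, Horvat, Bakr, Leclerc, and Cruz alone can cover everything: Wed-AM→Leclerc, Wed-PM→Bakr, Thu-AM→Costa+Horvat, Thu-PM→Bakr, Fri-AM→Horvat+Bakr, Fri-PM→Horvat, Sat-AM→Costa+Leclerc, Sat-PM→Cruz, Sun-AM→Cruz.

5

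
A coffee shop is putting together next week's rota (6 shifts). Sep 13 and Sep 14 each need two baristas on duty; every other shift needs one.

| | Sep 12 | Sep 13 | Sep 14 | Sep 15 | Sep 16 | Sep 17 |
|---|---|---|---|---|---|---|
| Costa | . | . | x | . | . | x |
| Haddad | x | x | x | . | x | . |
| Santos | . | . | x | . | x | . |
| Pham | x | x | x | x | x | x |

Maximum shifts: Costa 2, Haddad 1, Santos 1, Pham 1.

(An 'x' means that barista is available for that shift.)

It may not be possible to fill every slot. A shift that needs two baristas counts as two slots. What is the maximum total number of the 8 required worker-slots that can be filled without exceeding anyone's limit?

5

Total capacity across all baristas is 2+1+1+1 = 5, and 8 slots are needed, so at most 5 can be filled.
An assignment achieving 5: Sep 12→Haddad, Sep 14→Costa, Sep 15→Pham, Sep 16→Santos, Sep 17→Costa.
Loads: Costa 2/2, Haddad 1/1, Santos 1/1, Pham 1/1.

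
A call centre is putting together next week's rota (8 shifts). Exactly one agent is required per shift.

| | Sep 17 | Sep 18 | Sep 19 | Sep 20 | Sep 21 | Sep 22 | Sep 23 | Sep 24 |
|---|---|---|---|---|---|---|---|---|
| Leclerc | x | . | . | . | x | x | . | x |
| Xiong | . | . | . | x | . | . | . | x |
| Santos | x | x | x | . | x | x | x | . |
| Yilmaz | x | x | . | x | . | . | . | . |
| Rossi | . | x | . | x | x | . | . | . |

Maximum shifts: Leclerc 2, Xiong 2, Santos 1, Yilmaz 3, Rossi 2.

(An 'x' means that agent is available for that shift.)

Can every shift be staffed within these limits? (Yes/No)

No

Total capacity is 10 and 8 slots are needed, so capacity alone doesn't rule it out.
Shifts {Sep 19, Sep 23} need 2 worker-slots in total, but the agents available for any of those shifts (Santos) can supply at most 1 among them. So no valid schedule exists.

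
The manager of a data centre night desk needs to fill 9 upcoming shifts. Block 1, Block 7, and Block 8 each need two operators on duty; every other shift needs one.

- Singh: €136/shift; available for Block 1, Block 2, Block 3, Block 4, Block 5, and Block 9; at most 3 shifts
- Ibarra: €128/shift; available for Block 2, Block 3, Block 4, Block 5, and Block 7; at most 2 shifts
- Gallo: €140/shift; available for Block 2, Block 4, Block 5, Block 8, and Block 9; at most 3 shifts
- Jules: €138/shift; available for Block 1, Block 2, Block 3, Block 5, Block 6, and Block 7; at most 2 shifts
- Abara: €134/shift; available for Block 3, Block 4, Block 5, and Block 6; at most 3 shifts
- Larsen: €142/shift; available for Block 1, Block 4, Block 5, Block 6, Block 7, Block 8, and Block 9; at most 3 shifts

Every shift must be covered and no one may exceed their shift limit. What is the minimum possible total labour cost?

Block 8 can only be covered by Gallo and Larsen, so that assignment is forced.
Picking the cheapest available operator for each shift independently would cost €1604, but that ignores the shift limits.
An optimal schedule: Block 1→Singh+Jules, Block 2→Ibarra, Block 3→Abara, Block 4→Abara, Block 5→Singh, Block 6→Abara, Block 7→Ibarra+Jules, Block 8→Gallo+Larsen, Block 9→Singh.
Total: 136 + 138 + 128 + 134 + 134 + 136 + 134 + 128 + 138 + 140 + 142 + 136 = €1624.

€1624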